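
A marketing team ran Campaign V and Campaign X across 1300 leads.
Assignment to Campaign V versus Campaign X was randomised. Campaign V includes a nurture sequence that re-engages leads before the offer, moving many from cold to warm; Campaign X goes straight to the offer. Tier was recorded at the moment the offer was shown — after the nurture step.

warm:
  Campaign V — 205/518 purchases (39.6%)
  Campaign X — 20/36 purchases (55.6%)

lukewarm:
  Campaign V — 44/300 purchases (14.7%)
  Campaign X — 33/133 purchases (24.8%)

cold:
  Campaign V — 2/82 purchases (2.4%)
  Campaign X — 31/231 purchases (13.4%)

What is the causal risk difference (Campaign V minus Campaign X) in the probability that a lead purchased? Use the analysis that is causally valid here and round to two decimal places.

+0.07

The stratified and pooled comparisons disagree (Campaign X wins within each engagement tier; Campaign V wins overall), so the answer turns on the causal role of engagement tier.
Stratifying would compare campaigns among leads the campaigns themselves sorted into engagement tier groups — a form of selection on an intermediate. The unconditioned pooled rates give the total causal effect.
The causal difference is the pooled difference: 0.279 − 0.210 = +0.069.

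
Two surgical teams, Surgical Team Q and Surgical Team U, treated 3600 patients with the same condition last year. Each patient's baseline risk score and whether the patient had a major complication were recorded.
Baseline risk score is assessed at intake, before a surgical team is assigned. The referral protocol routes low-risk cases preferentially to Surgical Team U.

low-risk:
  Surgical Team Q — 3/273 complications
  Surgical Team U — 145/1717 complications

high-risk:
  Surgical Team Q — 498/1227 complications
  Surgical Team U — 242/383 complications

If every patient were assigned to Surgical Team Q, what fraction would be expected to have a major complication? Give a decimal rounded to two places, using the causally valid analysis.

Surgical Team Q is lower inside every baseline risk score stratum but Surgical Team U is lower in aggregate. Whether to stratify depends on how baseline risk score relates to the surgical team.
Baseline risk score is set before the surgical team has any effect — it is not caused by the surgical team — and it independently drives the outcome. That makes it a confounder, so the causal comparison is within baseline risk score levels.
Standardising Surgical Team Q to the population baseline risk score mix: 0.553·3/273 + 0.447·498/1227 = 0.188.

0.19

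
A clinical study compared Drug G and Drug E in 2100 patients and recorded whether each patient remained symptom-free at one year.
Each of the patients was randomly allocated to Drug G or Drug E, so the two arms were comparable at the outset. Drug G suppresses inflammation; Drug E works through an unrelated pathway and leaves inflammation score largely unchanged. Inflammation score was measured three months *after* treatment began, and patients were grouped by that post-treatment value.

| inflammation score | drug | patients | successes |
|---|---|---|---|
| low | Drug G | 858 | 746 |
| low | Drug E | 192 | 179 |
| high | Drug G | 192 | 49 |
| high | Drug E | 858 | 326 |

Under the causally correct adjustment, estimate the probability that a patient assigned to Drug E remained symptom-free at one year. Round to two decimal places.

0.48

Drug E is higher inside every inflammation score stratum but Drug G is higher in aggregate. Whether to stratify depends on how inflammation score relates to the drug.
Inflammation score is recorded after the drug and is itself shifted by it — it sits on the causal path from drug to outcome. Conditioning on a mediator would strip out part of the effect we want; the pooled comparison gives the total causal effect.
So P(outcome | do(Drug E)) is just the pooled rate for Drug E: 505/1050 = 0.481.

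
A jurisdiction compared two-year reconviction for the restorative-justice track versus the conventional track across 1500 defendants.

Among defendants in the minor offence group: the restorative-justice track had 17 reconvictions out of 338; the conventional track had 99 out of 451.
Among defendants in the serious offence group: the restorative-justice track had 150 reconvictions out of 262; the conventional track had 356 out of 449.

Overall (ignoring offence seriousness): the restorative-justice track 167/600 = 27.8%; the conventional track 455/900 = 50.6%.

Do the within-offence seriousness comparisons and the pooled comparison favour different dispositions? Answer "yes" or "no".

Within each offence seriousness level (minor offence 5.0% vs 22.0%; serious offence 57.3% vs 79.3%), the restorative-justice track has the lower rate every time. Pooled: 27.8% vs 50.6% — the restorative-justice track has the lower rate overall. They agree.

no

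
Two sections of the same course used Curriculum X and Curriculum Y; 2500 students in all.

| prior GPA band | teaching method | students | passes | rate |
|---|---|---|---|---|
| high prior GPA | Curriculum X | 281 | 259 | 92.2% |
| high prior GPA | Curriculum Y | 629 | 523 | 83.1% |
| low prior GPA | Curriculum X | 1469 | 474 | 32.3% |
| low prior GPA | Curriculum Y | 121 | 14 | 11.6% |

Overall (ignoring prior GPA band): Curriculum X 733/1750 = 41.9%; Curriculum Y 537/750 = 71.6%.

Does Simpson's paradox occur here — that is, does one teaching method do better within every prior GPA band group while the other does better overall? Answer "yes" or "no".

yes

Within each prior GPA band level (high prior GPA 92.2% vs 83.1%; low prior GPA 32.3% vs 11.6%), Curriculum X has the higher rate every time. Pooled: 41.9% vs 71.6% — Curriculum Y has the higher rate overall. The two comparisons disagree.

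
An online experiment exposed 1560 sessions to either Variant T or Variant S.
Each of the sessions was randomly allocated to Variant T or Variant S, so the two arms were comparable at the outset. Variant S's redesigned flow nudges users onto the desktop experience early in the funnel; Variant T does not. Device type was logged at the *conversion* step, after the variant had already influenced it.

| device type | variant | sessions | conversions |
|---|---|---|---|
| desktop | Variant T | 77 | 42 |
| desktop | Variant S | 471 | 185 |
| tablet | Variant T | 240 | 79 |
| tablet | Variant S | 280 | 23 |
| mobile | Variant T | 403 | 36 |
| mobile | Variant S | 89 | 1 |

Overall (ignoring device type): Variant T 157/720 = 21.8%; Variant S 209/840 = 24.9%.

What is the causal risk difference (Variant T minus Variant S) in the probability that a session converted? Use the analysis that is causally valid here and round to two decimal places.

Device type is downstream of the variant. One should not condition on a consequence of treatment, so the overall rates are the right comparison.
The causal difference is the pooled difference: 0.218 − 0.249 = -0.031.

-0.03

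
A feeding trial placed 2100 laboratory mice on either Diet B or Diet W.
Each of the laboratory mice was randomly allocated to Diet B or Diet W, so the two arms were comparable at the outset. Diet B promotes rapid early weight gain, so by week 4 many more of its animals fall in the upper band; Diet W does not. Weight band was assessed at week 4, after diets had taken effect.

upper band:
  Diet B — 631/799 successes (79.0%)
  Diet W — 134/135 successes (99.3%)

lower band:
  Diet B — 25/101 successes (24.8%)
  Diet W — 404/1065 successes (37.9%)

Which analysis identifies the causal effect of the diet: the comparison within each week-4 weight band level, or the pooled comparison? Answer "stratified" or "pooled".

Week-4 weight band is downstream of the diet. One should not condition on a consequence of treatment, so the overall rates are the right comparison.
Pooled: Diet B 72.9% vs Diet W 44.8%; Diet B is higher overall.

pooled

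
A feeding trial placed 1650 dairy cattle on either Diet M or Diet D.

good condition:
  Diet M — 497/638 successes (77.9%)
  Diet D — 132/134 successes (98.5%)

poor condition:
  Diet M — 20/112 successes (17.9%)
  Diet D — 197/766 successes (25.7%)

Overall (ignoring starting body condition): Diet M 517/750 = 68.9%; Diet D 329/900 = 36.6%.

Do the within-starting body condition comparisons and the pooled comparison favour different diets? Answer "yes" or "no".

Within each starting body condition level (good condition 77.9% vs 98.5%; poor condition 17.9% vs 25.7%), Diet D has the higher rate every time. Pooled: 68.9% vs 36.6% — Diet M has the higher rate overall. The two comparisons disagree.

yes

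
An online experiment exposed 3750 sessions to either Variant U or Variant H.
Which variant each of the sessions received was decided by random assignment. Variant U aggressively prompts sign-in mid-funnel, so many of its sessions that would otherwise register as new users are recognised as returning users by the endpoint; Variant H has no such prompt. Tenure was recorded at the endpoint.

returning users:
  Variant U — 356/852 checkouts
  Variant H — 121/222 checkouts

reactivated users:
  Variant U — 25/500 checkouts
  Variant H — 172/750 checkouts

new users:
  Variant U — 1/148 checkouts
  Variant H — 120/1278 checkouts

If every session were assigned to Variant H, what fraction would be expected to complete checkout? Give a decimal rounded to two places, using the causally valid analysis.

The distribution of user tenure is itself part of what the variant does — it is an intermediate outcome. Holding it fixed would remove that part of the effect; the total effect is the pooled difference.
So P(outcome | do(Variant H)) is just the pooled rate for Variant H: 413/2250 = 0.184.

0.18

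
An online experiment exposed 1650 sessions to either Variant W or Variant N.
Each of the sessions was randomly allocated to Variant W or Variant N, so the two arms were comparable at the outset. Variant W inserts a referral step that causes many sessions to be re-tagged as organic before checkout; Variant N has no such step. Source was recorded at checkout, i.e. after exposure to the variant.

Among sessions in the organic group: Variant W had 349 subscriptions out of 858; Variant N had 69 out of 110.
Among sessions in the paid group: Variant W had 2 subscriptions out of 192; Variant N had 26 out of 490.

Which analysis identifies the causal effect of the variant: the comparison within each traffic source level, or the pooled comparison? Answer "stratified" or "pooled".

pooled

Because the variant influences traffic source, traffic source is a post-treatment mediator, not a confounder. Stratifying on it would bias the estimate; the causal effect is the crude pooled difference.
Pooled: Variant W 33.4% vs Variant N 15.8%; Variant W is higher overall.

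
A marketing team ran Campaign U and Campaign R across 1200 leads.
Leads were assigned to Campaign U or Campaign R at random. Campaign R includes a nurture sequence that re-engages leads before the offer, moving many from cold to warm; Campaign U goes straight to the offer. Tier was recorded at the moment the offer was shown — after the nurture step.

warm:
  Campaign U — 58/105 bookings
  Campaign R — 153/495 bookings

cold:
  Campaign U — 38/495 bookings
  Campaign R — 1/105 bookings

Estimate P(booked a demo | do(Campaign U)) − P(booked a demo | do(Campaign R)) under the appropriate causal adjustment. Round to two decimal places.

Campaign U is higher inside every engagement tier stratum but Campaign R is higher in aggregate. Whether to stratify depends on how engagement tier relates to the campaign.
Stratifying would compare campaigns among leads the campaigns themselves sorted into engagement tier groups — a form of selection on an intermediate. The unconditioned pooled rates give the total causal effect.
The causal difference is the pooled difference: 0.160 − 0.257 = -0.097.

-0.10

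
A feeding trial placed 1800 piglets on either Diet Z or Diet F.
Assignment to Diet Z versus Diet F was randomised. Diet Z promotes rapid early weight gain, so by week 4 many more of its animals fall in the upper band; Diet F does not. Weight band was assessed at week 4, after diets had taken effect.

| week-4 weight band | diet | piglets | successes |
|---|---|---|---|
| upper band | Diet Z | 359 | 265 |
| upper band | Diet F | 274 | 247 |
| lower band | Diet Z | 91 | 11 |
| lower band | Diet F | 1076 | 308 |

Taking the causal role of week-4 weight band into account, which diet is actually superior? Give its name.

Week-4 weight band here is a post-treatment variable shaped by the diet; conditioning on it would introduce bias rather than remove it. The overall comparison is the causal one.
Pooled: Diet Z 61.3% vs Diet F 41.1%; Diet Z is higher overall.

Diet Z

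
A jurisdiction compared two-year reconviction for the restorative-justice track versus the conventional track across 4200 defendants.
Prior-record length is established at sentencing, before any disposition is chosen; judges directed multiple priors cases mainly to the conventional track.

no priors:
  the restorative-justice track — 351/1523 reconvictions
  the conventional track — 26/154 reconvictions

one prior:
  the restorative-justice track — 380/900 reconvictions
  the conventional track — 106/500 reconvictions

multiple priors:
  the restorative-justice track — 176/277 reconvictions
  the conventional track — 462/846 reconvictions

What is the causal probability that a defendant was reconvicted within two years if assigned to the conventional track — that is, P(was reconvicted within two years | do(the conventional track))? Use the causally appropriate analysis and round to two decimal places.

0.28

The stratified and pooled comparisons disagree (the conventional track wins within each prior-record length; the restorative-justice track wins overall), so the answer turns on the causal role of prior-record length.
Prior-record length is set before the disposition has any effect — it is not caused by the disposition — and it independently drives the outcome. That makes it a confounder, so the causal comparison is within prior-record length levels.
Standardising the conventional track to the population prior-record length mix: 0.399·26/154 + 0.333·106/500 + 0.267·462/846 = 0.284.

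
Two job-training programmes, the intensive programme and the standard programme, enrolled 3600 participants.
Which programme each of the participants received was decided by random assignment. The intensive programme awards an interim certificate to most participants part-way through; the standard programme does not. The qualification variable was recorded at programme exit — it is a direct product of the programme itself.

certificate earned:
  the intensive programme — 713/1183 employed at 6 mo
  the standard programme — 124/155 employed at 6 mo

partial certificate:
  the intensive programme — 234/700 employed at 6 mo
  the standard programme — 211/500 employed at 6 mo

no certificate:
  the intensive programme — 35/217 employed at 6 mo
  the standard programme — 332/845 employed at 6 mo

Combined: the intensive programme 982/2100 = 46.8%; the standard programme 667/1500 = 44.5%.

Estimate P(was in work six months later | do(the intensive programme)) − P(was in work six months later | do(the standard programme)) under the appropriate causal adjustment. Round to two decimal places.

+0.02

The stratified and pooled comparisons disagree (the standard programme wins within each qualification attained during the programme; the intensive programme wins overall), so the answer turns on the causal role of qualification attained during the programme.
Because the programme influences qualification attained during the programme, qualification attained during the programme is a post-treatment mediator, not a confounder. Stratifying on it would bias the estimate; the causal effect is the crude pooled difference.
The causal difference is the pooled difference: 0.468 − 0.445 = +0.023.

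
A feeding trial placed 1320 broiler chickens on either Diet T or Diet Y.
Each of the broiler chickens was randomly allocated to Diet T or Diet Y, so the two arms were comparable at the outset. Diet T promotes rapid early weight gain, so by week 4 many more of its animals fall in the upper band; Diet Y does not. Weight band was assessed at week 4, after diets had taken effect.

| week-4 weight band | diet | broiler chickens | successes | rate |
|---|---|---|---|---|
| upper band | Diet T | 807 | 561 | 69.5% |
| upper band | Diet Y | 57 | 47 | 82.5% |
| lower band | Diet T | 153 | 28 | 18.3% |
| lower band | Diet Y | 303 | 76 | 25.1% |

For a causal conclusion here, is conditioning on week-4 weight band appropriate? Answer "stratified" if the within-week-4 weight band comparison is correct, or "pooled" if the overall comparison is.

The distribution of week-4 weight band is itself part of what the diet does — it is an intermediate outcome. Holding it fixed would remove that part of the effect; the total effect is the pooled difference.
Pooled: Diet T 61.4% vs Diet Y 34.2%; Diet T is higher overall.

pooled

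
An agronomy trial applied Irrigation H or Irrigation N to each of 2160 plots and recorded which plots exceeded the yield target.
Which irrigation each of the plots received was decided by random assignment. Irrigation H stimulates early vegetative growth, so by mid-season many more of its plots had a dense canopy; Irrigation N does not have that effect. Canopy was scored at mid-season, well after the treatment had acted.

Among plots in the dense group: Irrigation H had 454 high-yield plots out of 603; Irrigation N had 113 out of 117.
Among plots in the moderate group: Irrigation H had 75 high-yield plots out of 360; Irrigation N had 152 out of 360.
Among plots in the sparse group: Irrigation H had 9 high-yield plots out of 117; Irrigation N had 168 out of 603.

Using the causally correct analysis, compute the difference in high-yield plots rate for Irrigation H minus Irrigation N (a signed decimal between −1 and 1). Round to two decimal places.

Within every mid-season canopy level Irrigation N has the higher rate, yet pooled Irrigation H does — Simpson's reversal.
The distribution of mid-season canopy is itself part of what the irrigation does — it is an intermediate outcome. Holding it fixed would remove that part of the effect; the total effect is the pooled difference.
The causal difference is the pooled difference: 0.498 − 0.401 = +0.097.

+0.10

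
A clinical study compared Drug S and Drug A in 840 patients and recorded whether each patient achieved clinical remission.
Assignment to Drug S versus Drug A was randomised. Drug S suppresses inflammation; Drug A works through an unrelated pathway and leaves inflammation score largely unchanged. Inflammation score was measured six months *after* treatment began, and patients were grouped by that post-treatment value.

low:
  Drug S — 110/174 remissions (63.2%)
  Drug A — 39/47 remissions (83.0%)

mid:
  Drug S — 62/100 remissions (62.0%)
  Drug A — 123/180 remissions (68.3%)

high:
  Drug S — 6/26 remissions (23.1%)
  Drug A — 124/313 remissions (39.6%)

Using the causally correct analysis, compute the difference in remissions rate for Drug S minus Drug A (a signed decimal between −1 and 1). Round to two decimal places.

Inflammation score is recorded after the drug and is itself shifted by it — it sits on the causal path from drug to outcome. Conditioning on a mediator would strip out part of the effect we want; the pooled comparison gives the total causal effect.
The causal difference is the pooled difference: 0.593 − 0.530 = +0.064.

+0.06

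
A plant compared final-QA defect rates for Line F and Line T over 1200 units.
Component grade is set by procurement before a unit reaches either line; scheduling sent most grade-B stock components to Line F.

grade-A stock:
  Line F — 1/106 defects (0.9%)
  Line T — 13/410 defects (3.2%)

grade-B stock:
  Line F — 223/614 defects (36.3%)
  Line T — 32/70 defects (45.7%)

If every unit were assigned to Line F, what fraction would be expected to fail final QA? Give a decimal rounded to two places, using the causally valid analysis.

0.21

The imbalance in component grade arose from how units were allocated, not from anything the line did; and component grade independently affects the outcome. The pooled gap is confounded — condition on component grade.
Standardising Line F to the population component grade mix: 0.430·1/106 + 0.570·223/614 = 0.211.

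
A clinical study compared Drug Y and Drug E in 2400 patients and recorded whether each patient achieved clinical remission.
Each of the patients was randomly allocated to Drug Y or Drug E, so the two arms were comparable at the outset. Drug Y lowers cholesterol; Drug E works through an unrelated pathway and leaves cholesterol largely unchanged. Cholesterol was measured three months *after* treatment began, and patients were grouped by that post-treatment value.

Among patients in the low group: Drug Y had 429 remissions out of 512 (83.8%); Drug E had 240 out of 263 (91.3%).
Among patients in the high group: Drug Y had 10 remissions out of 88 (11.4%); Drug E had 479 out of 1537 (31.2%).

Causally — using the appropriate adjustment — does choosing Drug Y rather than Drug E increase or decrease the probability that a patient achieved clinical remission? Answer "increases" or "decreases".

Cholesterol here is a post-treatment variable shaped by the drug; conditioning on it would introduce bias rather than remove it. The overall comparison is the causal one.
Pooled: Drug Y 73.2% vs Drug E 39.9%; Drug Y is higher overall.

increases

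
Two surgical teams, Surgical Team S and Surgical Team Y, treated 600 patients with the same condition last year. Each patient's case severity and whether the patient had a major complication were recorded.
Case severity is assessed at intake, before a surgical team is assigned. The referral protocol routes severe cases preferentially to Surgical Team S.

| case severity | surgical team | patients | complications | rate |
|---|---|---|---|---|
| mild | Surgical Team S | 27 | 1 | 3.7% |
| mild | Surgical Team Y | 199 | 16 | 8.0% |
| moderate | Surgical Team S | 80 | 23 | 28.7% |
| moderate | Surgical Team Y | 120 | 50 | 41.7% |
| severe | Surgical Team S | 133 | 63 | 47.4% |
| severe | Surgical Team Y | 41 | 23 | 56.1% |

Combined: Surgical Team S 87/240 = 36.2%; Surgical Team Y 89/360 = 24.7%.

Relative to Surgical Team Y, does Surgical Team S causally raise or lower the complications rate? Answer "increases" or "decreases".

Case severity differs across surgical teams for reasons unrelated to any effect of the surgical team itself, and it separately predicts the outcome — a classic confounder. We must compare within case severity levels.
Within each level — mild: 3.7% vs 8.0%; moderate: 28.7% vs 41.7%; severe: 47.4% vs 56.1% — Surgical Team S is lower every time.

decreases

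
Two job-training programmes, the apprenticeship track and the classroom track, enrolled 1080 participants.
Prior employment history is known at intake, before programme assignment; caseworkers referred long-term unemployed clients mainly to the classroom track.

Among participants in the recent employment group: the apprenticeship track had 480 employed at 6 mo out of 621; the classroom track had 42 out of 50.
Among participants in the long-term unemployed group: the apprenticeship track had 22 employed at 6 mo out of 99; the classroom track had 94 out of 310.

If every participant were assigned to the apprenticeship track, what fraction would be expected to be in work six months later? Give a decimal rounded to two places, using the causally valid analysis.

The imbalance in prior employment history arose from how participants were allocated, not from anything the programme did; and prior employment history independently affects the outcome. The pooled gap is confounded — condition on prior employment history.
Standardising the apprenticeship track to the population prior employment history mix: 0.621·480/621 + 0.379·22/99 = 0.564.

0.56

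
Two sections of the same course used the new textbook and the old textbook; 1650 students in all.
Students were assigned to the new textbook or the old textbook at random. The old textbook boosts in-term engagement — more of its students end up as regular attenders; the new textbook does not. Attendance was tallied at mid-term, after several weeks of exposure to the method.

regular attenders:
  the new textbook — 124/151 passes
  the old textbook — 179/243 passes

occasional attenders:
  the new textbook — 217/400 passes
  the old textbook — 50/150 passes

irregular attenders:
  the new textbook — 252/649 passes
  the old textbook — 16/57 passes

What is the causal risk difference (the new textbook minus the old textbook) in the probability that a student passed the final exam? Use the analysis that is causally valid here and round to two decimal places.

-0.05

The mid-term attendance-specific comparison favours the new textbook throughout, but the pooled figures favour the old textbook. The question is whether to condition on mid-term attendance.
The distribution of mid-term attendance is itself part of what the teaching method does — it is an intermediate outcome. Holding it fixed would remove that part of the effect; the total effect is the pooled difference.
The causal difference is the pooled difference: 0.494 − 0.544 = -0.050.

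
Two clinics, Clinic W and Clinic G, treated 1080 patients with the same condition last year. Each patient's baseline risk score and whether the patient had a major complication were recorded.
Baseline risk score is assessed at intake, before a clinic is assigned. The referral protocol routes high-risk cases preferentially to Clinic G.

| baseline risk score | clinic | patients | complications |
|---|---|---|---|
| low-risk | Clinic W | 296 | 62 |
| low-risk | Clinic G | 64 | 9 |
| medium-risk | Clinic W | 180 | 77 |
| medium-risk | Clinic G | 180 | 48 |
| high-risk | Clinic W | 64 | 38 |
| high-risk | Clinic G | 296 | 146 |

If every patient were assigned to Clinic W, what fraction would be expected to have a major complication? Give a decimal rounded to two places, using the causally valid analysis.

Clinic G is lower inside every baseline risk score stratum but Clinic W is lower in aggregate. Whether to stratify depends on how baseline risk score relates to the clinic.
Since baseline risk score is a pre-existing factor (not a product of the clinic) and it affects the outcome on its own, it is a confounder. The stratified rates, not the pooled rate, identify the causal effect.
Standardising Clinic W to the population baseline risk score mix: 0.333·62/296 + 0.333·77/180 + 0.333·38/64 = 0.410.

0.41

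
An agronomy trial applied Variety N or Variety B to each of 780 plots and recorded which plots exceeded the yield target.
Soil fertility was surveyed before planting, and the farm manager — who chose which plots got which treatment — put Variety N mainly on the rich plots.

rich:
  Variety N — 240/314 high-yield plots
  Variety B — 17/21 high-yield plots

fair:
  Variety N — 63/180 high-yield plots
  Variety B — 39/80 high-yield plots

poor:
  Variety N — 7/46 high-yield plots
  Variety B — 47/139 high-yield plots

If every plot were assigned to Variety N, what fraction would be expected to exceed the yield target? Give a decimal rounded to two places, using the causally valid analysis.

Soil fertility satisfies the back-door criterion: it is not a descendant of the variety, and it blocks the spurious path from variety to outcome. Adjusting for it (i.e., using the within-soil fertility rates) gives the causal effect.
Standardising Variety N to the population soil fertility mix: 0.429·240/314 + 0.333·63/180 + 0.237·7/46 = 0.481.

0.48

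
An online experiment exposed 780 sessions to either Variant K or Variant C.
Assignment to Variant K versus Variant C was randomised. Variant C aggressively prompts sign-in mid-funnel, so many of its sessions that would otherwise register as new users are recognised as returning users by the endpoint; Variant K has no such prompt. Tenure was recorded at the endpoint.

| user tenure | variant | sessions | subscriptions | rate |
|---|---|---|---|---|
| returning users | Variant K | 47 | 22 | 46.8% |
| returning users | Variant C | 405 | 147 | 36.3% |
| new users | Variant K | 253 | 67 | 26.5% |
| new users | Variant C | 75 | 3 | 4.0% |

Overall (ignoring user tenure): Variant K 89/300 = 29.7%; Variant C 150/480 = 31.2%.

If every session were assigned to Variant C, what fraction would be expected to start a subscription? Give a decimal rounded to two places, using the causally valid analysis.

0.31

User tenure is downstream of the variant. One should not condition on a consequence of treatment, so the overall rates are the right comparison.
So P(outcome | do(Variant C)) is just the pooled rate for Variant C: 150/480 = 0.312.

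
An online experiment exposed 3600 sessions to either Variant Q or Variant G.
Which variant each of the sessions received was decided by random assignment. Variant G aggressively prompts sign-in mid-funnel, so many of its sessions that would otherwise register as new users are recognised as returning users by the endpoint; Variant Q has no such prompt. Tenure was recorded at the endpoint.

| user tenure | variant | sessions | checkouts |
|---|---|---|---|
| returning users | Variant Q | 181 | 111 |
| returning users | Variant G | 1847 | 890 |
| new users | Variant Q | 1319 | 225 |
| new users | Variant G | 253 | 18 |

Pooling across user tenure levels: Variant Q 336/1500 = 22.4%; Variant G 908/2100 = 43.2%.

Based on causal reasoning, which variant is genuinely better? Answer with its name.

Variant G

Because the variant influences user tenure, user tenure is a post-treatment mediator, not a confounder. Stratifying on it would bias the estimate; the causal effect is the crude pooled difference.
Pooled: Variant Q 22.4% vs Variant G 43.2%; Variant G is higher overall.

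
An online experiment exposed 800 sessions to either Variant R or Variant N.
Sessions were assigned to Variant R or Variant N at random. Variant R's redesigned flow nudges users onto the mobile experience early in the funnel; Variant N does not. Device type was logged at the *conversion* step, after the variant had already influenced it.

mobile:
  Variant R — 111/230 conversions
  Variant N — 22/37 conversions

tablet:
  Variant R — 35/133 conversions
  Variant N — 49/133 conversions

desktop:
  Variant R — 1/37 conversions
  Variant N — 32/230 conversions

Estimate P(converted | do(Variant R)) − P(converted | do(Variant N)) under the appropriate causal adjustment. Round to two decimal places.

Variant N is higher inside every device type stratum but Variant R is higher in aggregate. Whether to stratify depends on how device type relates to the variant.
Device type lies on the pathway variant → device type → outcome, so adjusting for it blocks the indirect effect. For the total causal effect of variant, use the unadjusted pooled rates.
The causal difference is the pooled difference: 0.367 − 0.258 = +0.110.

+0.11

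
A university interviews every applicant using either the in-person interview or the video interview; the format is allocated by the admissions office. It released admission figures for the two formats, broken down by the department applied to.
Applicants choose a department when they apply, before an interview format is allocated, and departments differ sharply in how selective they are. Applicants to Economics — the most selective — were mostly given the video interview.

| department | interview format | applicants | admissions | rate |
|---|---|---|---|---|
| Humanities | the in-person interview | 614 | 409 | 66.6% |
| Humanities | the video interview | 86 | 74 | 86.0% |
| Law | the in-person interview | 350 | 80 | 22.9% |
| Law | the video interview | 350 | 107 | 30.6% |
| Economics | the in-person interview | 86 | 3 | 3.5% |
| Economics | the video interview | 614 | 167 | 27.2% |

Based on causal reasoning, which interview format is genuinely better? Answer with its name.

The imbalance in department arose from how applicants were allocated, not from anything the interview format did; and department independently affects the outcome. The pooled gap is confounded — condition on department.
Within each level — Humanities: 66.6% vs 86.0%; Law: 22.9% vs 30.6%; Economics: 3.5% vs 27.2% — the video interview is higher every time.

the video interview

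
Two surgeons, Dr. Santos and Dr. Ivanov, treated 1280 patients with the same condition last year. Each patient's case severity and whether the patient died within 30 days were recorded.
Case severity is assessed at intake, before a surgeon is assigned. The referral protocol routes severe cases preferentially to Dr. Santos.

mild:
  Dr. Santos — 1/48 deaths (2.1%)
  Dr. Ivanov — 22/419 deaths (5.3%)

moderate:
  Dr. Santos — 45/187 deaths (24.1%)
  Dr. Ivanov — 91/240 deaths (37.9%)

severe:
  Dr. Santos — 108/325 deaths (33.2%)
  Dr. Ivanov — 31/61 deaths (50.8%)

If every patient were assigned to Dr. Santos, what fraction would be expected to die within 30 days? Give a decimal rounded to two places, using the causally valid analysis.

0.19

The stratified and pooled comparisons disagree (Dr. Santos wins within each case severity; Dr. Ivanov wins overall), so the answer turns on the causal role of case severity.
The imbalance in case severity arose from how patients were allocated, not from anything the surgeon did; and case severity independently affects the outcome. The pooled gap is confounded — condition on case severity.
Standardising Dr. Santos to the population case severity mix: 0.365·1/48 + 0.334·45/187 + 0.302·108/325 = 0.188.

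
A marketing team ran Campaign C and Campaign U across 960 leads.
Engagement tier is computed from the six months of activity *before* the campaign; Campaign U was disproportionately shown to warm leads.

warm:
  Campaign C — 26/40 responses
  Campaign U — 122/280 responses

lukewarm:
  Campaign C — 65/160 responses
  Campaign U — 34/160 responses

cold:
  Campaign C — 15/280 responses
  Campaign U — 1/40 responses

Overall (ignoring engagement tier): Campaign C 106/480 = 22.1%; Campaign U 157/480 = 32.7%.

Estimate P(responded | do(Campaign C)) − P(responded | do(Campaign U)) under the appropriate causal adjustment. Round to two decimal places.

+0.15

Campaign C is higher inside every engagement tier stratum but Campaign U is higher in aggregate. Whether to stratify depends on how engagement tier relates to the campaign.
Engagement tier is set before the campaign has any effect — it is not caused by the campaign — and it independently drives the outcome. That makes it a confounder, so the causal comparison is within engagement tier levels.
Adjusting over the population distribution of engagement tier: 0.333·(0.650−0.436) + 0.333·(0.406−0.212) + 0.333·(0.054−0.025) = +0.146.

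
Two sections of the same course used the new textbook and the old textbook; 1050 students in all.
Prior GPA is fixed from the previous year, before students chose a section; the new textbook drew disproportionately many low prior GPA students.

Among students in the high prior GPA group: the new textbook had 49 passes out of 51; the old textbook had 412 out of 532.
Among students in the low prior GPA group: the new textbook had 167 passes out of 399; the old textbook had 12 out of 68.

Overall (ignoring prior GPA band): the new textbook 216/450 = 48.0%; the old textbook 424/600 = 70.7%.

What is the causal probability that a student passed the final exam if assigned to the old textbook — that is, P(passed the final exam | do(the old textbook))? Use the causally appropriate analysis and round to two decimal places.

Within every prior GPA band level the new textbook has the higher rate, yet pooled the old textbook does — Simpson's reversal.
Since prior GPA band is a pre-existing factor (not a product of the teaching method) and it affects the outcome on its own, it is a confounder. The stratified rates, not the pooled rate, identify the causal effect.
Standardising the old textbook to the population prior GPA band mix: 0.555·412/532 + 0.445·12/68 = 0.508.

0.51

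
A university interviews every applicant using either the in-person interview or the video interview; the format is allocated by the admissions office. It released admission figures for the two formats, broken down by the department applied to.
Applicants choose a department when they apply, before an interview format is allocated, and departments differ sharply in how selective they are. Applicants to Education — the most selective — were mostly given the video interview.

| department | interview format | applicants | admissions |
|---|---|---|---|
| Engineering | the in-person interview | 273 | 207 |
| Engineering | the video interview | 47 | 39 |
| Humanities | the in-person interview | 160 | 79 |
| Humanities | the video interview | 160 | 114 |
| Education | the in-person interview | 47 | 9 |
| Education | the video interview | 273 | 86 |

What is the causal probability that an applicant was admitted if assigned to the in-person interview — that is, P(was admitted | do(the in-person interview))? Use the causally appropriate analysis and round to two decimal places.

0.48

Within every department level the video interview has the higher rate, yet pooled the in-person interview does — Simpson's reversal.
Department differs across interview formats for reasons unrelated to any effect of the interview format itself, and it separately predicts the outcome — a classic confounder. We must compare within department levels.
Standardising the in-person interview to the population department mix: 0.333·207/273 + 0.333·79/160 + 0.333·9/47 = 0.481.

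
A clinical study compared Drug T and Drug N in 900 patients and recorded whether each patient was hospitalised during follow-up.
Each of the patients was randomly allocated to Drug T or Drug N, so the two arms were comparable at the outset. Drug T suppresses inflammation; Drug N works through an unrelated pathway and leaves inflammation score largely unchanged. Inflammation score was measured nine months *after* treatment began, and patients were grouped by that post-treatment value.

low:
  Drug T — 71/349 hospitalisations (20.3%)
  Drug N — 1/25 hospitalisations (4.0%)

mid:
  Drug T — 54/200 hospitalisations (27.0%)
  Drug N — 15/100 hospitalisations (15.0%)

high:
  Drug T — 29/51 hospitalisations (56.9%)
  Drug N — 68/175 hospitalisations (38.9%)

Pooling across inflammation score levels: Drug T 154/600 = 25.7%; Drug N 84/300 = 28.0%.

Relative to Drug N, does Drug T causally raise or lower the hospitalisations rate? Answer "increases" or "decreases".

Drug N is lower inside every inflammation score stratum but Drug T is lower in aggregate. Whether to stratify depends on how inflammation score relates to the drug.
Because the drug influences inflammation score, inflammation score is a post-treatment mediator, not a confounder. Stratifying on it would bias the estimate; the causal effect is the crude pooled difference.
Pooled: Drug T 25.7% vs Drug N 28.0%; Drug T is lower overall.

decreases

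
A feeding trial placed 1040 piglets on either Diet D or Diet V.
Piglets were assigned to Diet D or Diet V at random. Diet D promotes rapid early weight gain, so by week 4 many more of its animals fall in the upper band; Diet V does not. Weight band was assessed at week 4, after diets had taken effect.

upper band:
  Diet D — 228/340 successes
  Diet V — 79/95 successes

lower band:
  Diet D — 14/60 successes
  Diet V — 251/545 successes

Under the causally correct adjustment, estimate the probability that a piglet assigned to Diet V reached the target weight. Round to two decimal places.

Diet V is higher inside every week-4 weight band stratum but Diet D is higher in aggregate. Whether to stratify depends on how week-4 weight band relates to the diet.
Stratifying would compare diets among piglets the diets themselves sorted into week-4 weight band groups — a form of selection on an intermediate. The unconditioned pooled rates give the total causal effect.
So P(outcome | do(Diet V)) is just the pooled rate for Diet V: 330/640 = 0.516.

0.52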